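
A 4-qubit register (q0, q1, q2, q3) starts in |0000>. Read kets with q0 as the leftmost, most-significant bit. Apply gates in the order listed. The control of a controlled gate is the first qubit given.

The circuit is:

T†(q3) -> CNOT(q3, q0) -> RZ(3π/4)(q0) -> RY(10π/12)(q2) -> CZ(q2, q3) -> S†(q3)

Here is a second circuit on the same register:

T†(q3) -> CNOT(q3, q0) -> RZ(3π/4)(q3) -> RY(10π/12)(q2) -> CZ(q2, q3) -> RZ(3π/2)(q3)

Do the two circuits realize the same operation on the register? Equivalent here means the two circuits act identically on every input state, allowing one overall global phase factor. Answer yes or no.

No, they are not equivalent — no single phase factor reconciles the two unitaries.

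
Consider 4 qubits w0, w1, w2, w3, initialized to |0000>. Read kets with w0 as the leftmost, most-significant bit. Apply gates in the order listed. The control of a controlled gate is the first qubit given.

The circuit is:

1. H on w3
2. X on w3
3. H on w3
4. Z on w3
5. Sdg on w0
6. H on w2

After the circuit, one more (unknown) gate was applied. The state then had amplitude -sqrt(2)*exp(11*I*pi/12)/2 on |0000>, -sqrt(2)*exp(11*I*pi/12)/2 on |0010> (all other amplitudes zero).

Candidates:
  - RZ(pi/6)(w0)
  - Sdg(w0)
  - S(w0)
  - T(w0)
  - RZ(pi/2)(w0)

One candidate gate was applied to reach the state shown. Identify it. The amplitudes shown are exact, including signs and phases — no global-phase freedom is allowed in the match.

The unique candidate consistent with the amplitudes is RZ(pi/6)(w0). Key observation: steps 1-4 multiply out to the identity, so the circuit reduces to the remaining gates.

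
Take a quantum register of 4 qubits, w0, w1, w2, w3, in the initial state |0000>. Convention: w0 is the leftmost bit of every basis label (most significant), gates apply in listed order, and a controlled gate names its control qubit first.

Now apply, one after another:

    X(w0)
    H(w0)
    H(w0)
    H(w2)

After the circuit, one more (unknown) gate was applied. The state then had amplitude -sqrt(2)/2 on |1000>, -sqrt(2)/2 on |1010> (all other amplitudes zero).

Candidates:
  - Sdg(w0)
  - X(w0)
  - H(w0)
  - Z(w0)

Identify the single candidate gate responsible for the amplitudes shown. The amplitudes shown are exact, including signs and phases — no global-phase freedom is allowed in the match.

The applied gate was Z(w0). Key observation: gates 2-3 undo each other exactly, leaving only the rest of the circuit to track.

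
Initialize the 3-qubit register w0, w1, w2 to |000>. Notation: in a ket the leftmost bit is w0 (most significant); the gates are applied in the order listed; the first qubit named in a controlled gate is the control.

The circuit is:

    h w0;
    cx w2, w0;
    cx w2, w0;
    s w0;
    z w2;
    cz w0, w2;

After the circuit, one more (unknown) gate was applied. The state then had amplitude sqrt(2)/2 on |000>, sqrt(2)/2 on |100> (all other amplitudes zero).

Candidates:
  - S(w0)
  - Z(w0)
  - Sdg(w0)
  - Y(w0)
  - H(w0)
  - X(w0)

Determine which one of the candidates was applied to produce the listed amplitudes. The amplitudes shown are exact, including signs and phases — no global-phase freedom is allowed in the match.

The unique candidate consistent with the amplitudes is Sdg(w0). Key observation: steps 2-3 multiply out to the identity, so the circuit reduces to the remaining gates.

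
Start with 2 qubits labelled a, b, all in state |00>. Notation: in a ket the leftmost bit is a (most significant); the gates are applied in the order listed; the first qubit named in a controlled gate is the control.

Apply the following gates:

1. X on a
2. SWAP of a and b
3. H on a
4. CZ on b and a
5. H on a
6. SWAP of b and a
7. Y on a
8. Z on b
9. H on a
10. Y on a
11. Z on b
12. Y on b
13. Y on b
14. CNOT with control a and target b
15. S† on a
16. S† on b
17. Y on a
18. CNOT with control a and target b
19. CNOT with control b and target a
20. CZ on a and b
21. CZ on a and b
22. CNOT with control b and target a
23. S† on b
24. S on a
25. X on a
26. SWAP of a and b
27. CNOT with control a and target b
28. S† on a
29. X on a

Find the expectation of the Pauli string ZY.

The expectation value of ZY is 1.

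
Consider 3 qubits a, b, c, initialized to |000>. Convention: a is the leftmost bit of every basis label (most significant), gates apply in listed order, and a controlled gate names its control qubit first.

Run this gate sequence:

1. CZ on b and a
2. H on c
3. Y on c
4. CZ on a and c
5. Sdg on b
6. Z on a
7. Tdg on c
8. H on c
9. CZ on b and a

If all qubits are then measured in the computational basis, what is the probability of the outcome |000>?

The probability of measuring |000> is 1/2 - sqrt(2)/4.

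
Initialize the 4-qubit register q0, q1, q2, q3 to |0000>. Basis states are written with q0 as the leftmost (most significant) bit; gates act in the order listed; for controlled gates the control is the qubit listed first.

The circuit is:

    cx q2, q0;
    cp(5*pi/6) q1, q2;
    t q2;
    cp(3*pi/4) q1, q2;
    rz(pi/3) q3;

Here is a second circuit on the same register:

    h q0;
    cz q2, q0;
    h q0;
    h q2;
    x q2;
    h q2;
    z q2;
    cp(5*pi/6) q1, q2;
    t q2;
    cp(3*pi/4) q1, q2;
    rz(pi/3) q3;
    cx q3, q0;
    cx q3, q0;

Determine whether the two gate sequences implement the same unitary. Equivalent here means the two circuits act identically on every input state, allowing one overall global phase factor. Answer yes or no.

Yes — the two circuits implement the same unitary up to a global phase.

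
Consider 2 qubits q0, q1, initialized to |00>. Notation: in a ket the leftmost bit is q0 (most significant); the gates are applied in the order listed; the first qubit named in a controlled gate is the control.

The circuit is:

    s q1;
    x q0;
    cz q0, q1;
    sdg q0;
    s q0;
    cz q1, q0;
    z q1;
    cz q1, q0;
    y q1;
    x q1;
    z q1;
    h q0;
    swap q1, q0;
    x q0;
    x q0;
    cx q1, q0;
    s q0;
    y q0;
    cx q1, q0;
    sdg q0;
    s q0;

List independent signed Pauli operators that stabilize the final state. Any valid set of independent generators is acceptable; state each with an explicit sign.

One valid set of independent stabilizer generators is +IY, -ZI (any independent generating set of the same group is equally correct).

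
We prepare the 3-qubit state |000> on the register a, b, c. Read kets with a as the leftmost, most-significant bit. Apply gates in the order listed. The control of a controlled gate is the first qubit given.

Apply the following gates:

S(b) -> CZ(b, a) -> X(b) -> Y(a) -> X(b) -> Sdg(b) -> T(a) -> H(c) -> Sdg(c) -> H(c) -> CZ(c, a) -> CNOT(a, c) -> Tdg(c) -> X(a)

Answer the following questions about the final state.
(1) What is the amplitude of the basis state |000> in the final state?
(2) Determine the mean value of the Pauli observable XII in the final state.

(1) |000> carries amplitude sqrt(2)/2 in the final state.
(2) The expectation value of XII is 0.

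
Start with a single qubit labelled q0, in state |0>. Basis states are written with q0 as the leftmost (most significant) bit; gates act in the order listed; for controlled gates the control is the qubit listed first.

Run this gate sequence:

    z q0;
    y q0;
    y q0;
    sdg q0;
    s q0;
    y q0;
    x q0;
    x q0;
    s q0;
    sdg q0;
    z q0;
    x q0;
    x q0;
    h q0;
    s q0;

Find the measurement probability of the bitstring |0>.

The probability of measuring |0> is 1/2. Key observation: the block from step 9 through step 10 cancels to the identity and can be dropped.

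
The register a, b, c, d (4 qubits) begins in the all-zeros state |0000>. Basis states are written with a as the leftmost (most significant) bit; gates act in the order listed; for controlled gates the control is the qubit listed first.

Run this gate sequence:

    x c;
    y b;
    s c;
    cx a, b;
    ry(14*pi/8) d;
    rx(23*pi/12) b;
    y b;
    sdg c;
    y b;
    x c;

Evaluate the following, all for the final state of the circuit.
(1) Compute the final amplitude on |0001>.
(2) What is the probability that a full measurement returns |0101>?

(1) The final state's coefficient on |0001> equals -sqrt(3)/4 + sqrt(2)/8 + sqrt(6)/8.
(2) Outcome |0101> occurs with probability -sqrt(3)/16 - sqrt(2)/16 + sqrt(6)/16 + 3/16.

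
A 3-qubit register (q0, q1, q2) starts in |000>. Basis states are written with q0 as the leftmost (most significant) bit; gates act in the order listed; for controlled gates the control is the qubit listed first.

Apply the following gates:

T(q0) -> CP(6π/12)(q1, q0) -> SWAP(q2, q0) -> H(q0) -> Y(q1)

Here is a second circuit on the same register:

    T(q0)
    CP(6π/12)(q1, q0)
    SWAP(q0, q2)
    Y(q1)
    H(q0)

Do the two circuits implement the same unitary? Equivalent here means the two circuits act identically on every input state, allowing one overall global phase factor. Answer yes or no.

Yes — the two circuits implement the same unitary up to a global phase.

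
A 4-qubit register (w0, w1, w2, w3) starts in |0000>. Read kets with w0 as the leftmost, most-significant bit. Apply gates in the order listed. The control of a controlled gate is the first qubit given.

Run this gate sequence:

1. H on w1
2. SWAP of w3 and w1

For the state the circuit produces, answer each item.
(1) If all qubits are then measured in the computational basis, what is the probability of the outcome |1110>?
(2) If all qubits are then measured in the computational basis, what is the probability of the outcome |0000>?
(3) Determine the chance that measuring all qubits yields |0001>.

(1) Outcome |1110> occurs with probability 0.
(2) Outcome |0000> occurs with probability 1/2.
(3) Outcome |0001> occurs with probability 1/2.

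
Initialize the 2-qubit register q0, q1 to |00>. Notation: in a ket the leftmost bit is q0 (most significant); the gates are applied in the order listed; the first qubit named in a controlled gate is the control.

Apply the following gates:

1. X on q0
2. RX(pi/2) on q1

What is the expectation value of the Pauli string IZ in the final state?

In the final state, IZ has expectation 0.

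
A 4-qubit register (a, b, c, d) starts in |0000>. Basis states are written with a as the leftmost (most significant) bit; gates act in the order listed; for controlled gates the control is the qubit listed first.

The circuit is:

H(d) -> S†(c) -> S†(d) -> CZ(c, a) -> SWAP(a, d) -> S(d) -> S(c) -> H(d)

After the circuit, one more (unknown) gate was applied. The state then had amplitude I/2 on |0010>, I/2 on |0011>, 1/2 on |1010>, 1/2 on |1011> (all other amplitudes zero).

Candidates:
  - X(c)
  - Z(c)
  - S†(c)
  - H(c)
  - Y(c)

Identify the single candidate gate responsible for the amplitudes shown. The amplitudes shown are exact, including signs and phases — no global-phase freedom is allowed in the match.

The unique candidate consistent with the amplitudes is Y(c).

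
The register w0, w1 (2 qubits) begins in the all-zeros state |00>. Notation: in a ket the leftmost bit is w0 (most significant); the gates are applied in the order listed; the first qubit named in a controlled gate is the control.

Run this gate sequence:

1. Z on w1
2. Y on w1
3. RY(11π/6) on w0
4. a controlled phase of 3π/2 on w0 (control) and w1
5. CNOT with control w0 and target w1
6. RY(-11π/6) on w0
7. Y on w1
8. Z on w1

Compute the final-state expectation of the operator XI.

The expectation value of XI is sqrt(3)/4.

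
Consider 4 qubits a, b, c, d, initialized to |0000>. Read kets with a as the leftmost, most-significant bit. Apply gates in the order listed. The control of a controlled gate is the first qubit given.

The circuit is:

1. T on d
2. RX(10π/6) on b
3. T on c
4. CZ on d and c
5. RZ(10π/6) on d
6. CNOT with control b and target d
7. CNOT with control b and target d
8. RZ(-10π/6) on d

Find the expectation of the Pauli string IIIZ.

The expectation value of IIIZ is 1. Key observation: gates 5-8 undo each other exactly, leaving only the rest of the circuit to track.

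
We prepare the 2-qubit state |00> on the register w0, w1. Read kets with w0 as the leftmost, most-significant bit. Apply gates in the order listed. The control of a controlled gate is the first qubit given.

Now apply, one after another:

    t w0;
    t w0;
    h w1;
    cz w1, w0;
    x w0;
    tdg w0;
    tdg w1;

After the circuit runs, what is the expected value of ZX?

In the final state, ZX has expectation -sqrt(2)/2.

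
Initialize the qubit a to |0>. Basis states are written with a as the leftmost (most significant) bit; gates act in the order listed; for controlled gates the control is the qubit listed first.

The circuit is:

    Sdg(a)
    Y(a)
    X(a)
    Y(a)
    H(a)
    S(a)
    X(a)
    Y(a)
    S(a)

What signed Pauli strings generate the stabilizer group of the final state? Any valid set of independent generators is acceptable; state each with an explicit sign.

The stabilizer group can be generated by -X, among other valid generating sets.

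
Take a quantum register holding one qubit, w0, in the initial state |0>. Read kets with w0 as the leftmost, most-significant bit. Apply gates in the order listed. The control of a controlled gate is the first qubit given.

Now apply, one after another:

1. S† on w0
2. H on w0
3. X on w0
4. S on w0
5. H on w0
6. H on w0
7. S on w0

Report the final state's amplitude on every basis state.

The resulting statevector has amplitude sqrt(2)/2 on |0>, -sqrt(2)/2 on |1>.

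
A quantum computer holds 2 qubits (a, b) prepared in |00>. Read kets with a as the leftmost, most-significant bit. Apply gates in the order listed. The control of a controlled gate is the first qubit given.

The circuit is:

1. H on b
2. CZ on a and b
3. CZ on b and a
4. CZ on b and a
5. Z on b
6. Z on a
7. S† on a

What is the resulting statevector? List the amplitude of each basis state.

After the circuit, the state carries amplitude sqrt(2)/2 on |00>, -sqrt(2)/2 on |01>, 0 on |10>, 0 on |11>.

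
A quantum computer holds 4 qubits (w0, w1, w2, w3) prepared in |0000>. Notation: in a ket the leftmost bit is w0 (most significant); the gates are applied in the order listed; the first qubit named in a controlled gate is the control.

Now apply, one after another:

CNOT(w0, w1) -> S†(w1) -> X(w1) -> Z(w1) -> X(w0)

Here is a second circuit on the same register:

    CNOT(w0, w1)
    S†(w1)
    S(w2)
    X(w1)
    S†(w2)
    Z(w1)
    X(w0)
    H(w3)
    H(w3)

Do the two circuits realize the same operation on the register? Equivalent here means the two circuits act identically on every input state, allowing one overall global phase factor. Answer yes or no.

Yes, they are equivalent — the unitaries differ by at most a global phase.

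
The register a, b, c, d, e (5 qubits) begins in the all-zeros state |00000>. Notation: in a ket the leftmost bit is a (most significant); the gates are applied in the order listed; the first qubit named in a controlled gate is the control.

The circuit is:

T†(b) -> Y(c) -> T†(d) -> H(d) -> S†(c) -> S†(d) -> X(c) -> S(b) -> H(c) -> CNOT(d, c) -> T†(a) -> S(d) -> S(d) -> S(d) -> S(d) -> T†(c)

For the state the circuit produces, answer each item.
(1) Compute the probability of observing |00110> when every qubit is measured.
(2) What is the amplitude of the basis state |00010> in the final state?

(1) A full measurement returns |00110> with probability 1/4. Key observation: the block from step 12 through step 15 cancels to the identity and can be dropped.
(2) The final state's coefficient on |00010> equals -I/2.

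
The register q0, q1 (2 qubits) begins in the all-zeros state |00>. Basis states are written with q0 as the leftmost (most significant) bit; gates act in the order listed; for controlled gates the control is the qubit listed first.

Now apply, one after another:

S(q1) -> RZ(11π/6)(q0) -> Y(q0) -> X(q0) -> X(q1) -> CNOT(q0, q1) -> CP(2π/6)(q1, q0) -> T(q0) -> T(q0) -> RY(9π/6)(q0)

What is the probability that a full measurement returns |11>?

A full measurement returns |11> with probability 1/2.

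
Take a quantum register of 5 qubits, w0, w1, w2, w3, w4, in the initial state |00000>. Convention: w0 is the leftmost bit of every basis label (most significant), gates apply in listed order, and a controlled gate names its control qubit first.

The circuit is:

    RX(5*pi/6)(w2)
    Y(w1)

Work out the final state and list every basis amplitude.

After the circuit, the state carries amplitude I*(-sqrt(2) + sqrt(6))/4 on |01000>, sqrt(2)/4 + sqrt(6)/4 on |01100>, and 0 on every other basis state.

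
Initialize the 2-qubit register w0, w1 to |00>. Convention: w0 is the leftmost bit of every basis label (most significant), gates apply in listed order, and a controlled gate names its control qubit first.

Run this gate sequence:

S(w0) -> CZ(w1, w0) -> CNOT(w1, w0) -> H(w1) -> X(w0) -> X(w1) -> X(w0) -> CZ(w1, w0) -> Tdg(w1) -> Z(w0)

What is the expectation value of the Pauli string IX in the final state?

The observable IX averages to sqrt(2)/2.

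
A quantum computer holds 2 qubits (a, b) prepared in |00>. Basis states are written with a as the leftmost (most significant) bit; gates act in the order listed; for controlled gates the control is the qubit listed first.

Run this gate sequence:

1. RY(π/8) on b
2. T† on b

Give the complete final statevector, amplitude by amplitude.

The resulting statevector has amplitude cos(pi/16) on |00>, -exp(3*I*pi/4)*sin(pi/16) on |01>, 0 on |10>, 0 on |11>.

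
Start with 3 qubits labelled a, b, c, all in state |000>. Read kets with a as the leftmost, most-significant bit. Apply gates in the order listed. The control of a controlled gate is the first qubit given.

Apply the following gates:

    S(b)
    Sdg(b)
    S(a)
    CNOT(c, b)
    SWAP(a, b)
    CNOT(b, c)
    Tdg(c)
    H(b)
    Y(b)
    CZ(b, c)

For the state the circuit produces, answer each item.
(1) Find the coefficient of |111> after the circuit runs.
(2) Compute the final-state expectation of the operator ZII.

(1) |111> carries amplitude 0 in the final state.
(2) In the final state, ZII has expectation 1.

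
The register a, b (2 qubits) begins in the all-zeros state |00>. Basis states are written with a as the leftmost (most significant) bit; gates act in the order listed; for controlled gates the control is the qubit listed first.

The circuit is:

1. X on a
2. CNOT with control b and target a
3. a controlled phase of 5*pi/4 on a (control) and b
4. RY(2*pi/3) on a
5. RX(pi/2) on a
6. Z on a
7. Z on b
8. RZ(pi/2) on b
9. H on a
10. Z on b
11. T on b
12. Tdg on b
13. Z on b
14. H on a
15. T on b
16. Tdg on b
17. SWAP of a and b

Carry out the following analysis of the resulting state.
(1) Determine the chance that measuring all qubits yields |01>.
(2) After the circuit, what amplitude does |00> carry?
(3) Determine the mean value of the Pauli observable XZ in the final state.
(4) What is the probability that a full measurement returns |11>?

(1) A full measurement returns |01> with probability 1/2.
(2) The final state's coefficient on |00> equals (sqrt(6) + sqrt(2)*I)*exp(3*I*pi/4)/4.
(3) The observable XZ averages to 0.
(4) The probability of measuring |11> is 0.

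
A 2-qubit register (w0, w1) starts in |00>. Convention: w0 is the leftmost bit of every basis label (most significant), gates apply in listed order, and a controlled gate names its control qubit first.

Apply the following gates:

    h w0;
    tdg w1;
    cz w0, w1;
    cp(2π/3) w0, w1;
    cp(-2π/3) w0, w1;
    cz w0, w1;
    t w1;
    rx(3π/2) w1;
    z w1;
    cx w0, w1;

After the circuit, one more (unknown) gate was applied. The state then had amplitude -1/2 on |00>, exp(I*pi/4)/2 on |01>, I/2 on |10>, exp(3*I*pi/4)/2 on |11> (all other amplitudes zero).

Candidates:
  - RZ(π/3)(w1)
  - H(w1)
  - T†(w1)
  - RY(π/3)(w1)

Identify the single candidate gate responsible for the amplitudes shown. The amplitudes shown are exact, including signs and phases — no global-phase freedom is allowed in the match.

The applied gate was T†(w1). Key observation: the block from step 2 through step 7 cancels to the identity and can be dropped.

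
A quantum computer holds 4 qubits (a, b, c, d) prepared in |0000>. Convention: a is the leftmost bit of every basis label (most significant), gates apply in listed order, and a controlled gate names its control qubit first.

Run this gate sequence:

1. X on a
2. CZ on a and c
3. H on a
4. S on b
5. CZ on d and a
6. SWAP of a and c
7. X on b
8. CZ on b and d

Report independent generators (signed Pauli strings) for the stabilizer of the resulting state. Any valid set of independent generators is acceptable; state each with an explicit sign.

One valid set of independent stabilizer generators is -IIXI, +ZIII, -IZII, +IIIZ (any independent generating set of the same group is equally correct).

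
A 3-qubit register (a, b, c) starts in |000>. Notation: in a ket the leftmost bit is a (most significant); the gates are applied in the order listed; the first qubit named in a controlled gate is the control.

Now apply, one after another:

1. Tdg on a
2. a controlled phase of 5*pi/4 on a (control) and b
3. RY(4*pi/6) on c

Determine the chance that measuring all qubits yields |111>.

Outcome |111> occurs with probability 0.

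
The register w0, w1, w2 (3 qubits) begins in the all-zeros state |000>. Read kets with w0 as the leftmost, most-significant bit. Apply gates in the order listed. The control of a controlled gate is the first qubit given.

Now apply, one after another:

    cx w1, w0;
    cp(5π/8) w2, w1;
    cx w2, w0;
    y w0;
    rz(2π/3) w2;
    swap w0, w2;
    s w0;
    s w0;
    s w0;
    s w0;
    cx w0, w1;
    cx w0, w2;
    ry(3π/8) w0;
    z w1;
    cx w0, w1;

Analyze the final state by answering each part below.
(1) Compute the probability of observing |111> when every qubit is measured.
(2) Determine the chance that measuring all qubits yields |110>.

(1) The probability of measuring |111> is sin(3*pi/16)**2. Key observation: gates 7-10 undo each other exactly, leaving only the rest of the circuit to track.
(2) The probability of measuring |110> is 0.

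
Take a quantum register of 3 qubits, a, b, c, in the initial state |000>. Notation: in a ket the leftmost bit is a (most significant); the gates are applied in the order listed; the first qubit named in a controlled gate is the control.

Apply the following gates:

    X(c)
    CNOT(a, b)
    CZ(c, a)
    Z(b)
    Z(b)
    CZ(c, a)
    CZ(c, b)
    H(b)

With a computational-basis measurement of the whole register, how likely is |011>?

The probability of measuring |011> is 1/2. Key observation: gates 3-6 undo each other exactly, leaving only the rest of the circuit to track.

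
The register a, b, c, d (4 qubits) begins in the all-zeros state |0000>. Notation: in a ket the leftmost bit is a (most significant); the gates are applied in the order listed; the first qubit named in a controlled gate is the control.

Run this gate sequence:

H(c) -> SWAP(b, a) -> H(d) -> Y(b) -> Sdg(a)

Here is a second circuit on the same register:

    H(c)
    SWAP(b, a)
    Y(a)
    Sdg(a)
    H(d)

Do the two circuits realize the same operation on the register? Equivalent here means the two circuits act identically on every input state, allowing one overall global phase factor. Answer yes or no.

No — the two circuits implement different unitaries, even allowing a global phase.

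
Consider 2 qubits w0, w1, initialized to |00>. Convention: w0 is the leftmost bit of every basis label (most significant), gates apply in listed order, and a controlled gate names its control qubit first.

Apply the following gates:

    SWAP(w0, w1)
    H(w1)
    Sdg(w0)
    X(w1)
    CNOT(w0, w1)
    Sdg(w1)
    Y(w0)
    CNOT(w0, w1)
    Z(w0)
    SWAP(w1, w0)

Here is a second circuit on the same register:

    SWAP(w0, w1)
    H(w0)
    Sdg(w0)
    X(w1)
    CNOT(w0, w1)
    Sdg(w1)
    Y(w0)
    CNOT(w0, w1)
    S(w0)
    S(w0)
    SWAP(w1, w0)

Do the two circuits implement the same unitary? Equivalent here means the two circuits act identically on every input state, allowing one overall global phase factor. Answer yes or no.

No, they are not equivalent — no single phase factor reconciles the two unitaries.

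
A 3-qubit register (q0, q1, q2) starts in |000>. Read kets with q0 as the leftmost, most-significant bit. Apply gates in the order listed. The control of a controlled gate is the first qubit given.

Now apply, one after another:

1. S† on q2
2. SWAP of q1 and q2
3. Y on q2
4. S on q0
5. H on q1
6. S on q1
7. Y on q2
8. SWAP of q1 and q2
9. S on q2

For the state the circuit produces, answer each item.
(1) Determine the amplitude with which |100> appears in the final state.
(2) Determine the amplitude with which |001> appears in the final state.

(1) The amplitude on |100> is 0.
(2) The final state's coefficient on |001> equals -sqrt(2)/2.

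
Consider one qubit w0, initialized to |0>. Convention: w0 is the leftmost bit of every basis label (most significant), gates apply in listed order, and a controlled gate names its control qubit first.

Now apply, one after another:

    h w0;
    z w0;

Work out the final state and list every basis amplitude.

The final amplitudes are sqrt(2)/2 on |0>, -sqrt(2)/2 on |1>.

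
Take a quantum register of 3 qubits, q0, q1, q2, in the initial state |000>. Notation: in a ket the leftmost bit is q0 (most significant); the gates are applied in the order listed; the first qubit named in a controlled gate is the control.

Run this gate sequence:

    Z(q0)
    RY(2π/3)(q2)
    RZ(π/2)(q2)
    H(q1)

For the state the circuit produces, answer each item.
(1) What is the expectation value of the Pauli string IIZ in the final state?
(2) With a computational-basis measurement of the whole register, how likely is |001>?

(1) In the final state, IIZ has expectation -1/2.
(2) The probability of measuring |001> is 3/8.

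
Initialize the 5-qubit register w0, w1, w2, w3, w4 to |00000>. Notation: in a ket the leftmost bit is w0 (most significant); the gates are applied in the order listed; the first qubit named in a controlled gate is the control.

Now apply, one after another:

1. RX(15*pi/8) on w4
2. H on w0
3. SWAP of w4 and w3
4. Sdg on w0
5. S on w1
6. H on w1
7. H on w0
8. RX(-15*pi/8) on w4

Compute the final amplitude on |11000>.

The amplitude on |11000> is sqrt(2)*(1 + I)*(sqrt(sqrt(2) + 2) + 2)/16.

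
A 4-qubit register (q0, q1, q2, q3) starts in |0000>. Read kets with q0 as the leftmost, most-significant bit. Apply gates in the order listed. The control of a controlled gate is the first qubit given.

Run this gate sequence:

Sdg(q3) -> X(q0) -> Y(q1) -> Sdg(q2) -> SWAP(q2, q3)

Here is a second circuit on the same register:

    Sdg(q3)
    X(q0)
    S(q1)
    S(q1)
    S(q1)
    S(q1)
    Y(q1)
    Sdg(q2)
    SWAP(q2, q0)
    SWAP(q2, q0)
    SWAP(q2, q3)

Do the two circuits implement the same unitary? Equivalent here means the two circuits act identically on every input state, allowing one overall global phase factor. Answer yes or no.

Yes — the two circuits implement the same unitary up to a global phase.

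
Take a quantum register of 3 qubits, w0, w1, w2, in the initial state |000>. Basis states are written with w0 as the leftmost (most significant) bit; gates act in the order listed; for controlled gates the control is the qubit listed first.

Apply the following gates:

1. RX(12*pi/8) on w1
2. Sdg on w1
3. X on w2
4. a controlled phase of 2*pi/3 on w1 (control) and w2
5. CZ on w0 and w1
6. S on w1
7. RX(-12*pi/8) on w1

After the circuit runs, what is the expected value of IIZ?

In the final state, IIZ has expectation -1.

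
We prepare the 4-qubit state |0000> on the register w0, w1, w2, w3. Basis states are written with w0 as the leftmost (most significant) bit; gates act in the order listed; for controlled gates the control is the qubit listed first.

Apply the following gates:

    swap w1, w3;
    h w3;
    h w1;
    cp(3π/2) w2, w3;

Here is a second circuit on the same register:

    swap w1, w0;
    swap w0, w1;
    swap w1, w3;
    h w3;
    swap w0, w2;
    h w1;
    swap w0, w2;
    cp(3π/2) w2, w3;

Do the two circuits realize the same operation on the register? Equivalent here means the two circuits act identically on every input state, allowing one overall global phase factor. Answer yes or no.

Yes — the two circuits implement the same unitary up to a global phase.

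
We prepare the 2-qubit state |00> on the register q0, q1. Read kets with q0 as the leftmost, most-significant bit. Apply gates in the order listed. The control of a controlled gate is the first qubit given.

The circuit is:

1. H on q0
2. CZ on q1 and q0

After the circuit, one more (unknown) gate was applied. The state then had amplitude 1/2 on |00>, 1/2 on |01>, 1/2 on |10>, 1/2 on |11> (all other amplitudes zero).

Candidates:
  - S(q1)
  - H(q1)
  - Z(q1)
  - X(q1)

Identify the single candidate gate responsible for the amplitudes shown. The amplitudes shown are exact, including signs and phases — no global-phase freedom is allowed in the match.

The applied gate was H(q1).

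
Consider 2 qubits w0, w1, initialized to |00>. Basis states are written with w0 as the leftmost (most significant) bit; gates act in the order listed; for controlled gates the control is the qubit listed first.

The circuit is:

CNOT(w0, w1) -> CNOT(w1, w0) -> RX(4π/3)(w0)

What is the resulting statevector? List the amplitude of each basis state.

After the circuit, the state carries amplitude -1/2 on |00>, 0 on |01>, -sqrt(3)*I/2 on |10>, 0 on |11>.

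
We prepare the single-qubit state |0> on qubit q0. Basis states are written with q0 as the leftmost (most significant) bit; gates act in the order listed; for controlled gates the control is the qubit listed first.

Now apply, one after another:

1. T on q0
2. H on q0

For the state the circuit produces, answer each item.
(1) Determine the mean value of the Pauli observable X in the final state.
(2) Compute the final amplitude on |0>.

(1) In the final state, X has expectation 1.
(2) The amplitude on |0> is sqrt(2)/2.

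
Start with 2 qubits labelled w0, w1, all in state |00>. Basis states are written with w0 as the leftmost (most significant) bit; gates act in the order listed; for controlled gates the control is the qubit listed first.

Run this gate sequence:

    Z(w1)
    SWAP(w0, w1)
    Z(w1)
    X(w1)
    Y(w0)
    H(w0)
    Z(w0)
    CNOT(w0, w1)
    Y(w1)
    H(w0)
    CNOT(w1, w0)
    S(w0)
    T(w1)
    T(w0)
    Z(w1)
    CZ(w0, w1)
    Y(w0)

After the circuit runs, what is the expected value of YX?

In the final state, YX has expectation -1/2.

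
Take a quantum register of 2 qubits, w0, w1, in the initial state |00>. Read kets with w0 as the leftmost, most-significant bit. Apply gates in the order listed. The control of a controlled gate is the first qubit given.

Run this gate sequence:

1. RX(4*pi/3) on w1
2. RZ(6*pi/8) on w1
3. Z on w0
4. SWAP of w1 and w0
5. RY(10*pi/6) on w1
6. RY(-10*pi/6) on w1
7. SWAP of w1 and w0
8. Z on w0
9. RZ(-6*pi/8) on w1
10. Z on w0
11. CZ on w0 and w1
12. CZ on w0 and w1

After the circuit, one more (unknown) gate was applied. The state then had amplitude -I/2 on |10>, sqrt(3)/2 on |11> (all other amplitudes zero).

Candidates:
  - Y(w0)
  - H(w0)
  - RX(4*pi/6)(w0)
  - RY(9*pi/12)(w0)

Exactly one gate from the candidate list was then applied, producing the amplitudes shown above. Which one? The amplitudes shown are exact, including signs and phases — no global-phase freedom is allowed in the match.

The unique candidate consistent with the amplitudes is Y(w0). Key observation: gates 2-9 undo each other exactly, leaving only the rest of the circuit to track.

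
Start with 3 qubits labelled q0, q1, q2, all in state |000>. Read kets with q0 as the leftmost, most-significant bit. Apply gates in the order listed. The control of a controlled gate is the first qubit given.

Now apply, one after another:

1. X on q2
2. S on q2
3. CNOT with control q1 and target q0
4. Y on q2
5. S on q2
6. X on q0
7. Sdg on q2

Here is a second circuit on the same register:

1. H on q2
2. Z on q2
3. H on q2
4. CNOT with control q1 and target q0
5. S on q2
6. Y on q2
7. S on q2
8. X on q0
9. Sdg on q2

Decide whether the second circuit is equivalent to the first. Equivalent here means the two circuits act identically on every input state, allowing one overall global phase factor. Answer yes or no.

Yes, they are equivalent — the unitaries differ by at most a global phase.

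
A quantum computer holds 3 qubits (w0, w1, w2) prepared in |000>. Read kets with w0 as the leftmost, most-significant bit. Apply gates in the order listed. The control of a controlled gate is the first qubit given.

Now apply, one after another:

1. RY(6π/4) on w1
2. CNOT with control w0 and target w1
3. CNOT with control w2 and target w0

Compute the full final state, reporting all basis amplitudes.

After the circuit, the state carries amplitude -sqrt(2)/2 on |000>, sqrt(2)/2 on |010>, and 0 on every other basis state.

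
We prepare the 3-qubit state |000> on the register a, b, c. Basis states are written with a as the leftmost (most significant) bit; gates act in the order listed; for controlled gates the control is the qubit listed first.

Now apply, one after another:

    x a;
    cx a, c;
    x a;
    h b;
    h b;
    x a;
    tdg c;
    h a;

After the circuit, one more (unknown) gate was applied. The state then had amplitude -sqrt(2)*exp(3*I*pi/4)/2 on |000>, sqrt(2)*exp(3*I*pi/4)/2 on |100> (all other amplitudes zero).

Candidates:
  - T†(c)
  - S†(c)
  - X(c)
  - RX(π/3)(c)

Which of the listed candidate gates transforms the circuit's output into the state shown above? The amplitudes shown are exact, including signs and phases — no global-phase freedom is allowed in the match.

The unique candidate consistent with the amplitudes is X(c). Key observation: the block from step 3 through step 6 cancels to the identity and can be dropped.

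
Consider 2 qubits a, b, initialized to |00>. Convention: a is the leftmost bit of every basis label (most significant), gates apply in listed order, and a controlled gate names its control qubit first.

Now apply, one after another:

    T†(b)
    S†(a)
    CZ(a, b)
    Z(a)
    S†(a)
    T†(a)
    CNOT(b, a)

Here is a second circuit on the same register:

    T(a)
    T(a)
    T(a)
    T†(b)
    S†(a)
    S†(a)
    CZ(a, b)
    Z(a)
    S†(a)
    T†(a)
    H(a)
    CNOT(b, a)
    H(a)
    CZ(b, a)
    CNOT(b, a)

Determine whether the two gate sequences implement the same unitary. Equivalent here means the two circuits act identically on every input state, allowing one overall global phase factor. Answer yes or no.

No: there is an input state on which the two circuits produce genuinely different outputs (not merely differing by a phase).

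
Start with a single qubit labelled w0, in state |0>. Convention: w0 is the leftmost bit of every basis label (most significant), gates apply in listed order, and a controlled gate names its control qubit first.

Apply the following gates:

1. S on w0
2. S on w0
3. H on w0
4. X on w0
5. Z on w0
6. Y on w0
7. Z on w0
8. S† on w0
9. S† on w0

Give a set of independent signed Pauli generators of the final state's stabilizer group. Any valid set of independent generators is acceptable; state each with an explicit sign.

The stabilizer group can be generated by +X, among other valid generating sets.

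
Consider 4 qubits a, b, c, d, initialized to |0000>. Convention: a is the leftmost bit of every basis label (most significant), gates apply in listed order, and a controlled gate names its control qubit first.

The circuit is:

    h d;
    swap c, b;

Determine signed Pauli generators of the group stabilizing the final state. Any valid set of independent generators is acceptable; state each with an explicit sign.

One valid set of independent stabilizer generators is +IIIX, +ZIII, +IZII, +IIZI (any independent generating set of the same group is equally correct).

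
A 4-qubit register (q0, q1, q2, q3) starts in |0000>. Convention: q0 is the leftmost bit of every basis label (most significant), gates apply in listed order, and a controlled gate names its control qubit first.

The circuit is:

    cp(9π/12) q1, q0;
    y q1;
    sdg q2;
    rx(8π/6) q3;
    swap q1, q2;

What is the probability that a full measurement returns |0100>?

The probability of measuring |0100> is 0.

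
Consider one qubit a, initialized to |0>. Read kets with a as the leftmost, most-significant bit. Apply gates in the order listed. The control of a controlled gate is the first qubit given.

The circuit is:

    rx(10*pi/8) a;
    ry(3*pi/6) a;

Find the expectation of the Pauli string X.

In the final state, X has expectation -sqrt(2)/2.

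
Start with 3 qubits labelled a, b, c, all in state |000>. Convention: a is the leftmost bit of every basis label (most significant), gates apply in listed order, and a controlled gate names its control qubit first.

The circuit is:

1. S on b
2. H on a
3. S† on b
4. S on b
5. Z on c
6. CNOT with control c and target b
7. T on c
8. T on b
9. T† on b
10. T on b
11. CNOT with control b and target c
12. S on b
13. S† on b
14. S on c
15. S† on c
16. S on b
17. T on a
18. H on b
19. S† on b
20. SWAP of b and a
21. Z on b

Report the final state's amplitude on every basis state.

The resulting statevector has amplitude 1/2 on |000>, 0 on |001>, -exp(I*pi/4)/2 on |010>, 0 on |011>, -I/2 on |100>, 0 on |101>, exp(3*I*pi/4)/2 on |110>, 0 on |111>. Key observation: the block from step 13 through step 16 cancels to the identity and can be dropped.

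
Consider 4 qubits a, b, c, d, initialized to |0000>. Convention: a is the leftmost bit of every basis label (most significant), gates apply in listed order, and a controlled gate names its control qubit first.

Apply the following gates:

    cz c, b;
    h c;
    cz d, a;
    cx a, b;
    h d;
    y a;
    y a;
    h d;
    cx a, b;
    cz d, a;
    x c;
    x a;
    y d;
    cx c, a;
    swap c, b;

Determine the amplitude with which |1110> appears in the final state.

The amplitude on |1110> is 0. Key observation: steps 3-10 multiply out to the identity, so the circuit reduces to the remaining gates.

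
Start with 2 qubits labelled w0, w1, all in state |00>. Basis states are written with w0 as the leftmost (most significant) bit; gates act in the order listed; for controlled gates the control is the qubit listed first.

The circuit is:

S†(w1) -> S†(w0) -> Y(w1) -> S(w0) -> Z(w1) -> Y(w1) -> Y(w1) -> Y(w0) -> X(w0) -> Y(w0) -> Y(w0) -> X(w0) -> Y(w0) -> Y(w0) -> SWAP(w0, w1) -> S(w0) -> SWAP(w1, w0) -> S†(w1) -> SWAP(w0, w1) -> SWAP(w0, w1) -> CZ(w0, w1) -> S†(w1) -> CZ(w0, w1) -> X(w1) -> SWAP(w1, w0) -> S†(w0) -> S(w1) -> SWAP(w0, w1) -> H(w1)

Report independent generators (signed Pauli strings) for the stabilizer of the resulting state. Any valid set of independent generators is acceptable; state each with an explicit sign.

One valid set of independent stabilizer generators is +IX, -ZI (any independent generating set of the same group is equally correct). Key observation: the block from step 8 through step 13 cancels to the identity and can be dropped.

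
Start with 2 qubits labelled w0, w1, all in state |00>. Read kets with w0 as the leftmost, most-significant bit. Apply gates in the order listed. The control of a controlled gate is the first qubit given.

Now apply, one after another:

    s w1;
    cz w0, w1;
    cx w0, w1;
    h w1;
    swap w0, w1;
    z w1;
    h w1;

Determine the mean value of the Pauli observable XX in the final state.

In the final state, XX has expectation 1.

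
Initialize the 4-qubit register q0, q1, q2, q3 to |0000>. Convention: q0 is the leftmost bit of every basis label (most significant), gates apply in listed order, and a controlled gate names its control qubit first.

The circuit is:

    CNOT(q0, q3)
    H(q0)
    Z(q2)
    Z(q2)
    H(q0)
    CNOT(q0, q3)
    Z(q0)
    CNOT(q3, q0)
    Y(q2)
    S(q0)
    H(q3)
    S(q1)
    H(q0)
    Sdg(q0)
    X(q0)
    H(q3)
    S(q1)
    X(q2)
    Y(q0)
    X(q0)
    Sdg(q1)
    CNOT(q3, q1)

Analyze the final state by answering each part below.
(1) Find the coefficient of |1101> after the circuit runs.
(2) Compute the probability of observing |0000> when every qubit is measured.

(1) |1101> carries amplitude 0 in the final state. Key observation: gates 1-6 undo each other exactly, leaving only the rest of the circuit to track.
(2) Outcome |0000> occurs with probability 1/2.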